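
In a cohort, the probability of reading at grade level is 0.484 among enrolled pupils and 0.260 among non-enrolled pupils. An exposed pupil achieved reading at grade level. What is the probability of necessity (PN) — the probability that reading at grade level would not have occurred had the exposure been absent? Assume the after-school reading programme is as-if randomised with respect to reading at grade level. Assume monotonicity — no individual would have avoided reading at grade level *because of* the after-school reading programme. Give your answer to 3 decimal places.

PN ≈ 0.463

Let p₁ = 0.484, p₀ = 0.26.
Under exogeneity and monotonicity, PN = (p₁ − p₀) / p₁.
PN = (0.484 − 0.26) / 0.484 = 0.224 / 0.484 ≈ 0.4628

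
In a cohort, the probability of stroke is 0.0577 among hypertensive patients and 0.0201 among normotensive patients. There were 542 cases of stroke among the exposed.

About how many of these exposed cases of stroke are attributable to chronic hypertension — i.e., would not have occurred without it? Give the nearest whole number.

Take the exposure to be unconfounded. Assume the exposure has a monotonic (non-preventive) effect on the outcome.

Let p₁ = 0.0577, p₀ = 0.0201.
PN = (p₁ − p₀)/p₁ = (0.0577 − 0.0201) / 0.0577 ≈ 0.65165.
Attributable cases ≈ PN × (exposed cases) = 0.65165 × 542 ≈ 353.19.

about 353 cases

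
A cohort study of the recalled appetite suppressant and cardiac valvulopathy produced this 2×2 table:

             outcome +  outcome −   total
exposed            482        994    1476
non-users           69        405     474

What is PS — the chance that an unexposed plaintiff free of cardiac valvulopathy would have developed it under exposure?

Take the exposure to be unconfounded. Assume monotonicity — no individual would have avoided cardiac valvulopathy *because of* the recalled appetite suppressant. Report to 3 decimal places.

p₁ = P(outcome | exposed) = 482/1476 = 0.32656
p₀ = P(outcome | unexposed) = 69/474 = 0.14557
Under exogeneity and monotonicity, PS = (p₁ − p₀)/(1 − p₀).
PS = (0.32656 − 0.14557) / 0.85443 ≈ 0.2118

PS ≈ 0.212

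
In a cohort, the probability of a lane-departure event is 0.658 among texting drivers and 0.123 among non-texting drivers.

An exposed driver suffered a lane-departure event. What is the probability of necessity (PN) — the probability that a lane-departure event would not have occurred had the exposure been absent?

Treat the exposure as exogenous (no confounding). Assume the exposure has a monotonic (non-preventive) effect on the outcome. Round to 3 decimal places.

PN ≈ 0.813

Let p₁ = 0.658, p₀ = 0.123.
Under exogeneity and monotonicity, PN = (p₁ − p₀) / p₁.
PN = (0.658 − 0.123) / 0.658 = 0.535 / 0.658 ≈ 0.8131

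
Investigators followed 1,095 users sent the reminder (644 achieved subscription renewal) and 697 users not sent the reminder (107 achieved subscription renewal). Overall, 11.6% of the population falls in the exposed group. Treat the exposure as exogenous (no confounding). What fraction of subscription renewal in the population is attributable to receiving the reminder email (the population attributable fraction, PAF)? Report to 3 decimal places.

p₁ = P(outcome | exposed) = 644/1095 = 0.58813
p₀ = P(outcome | unexposed) = 107/697 = 0.15352
Overall risk P(Y=1) = π·p₁ + (1−π)·p₀ = 0.116×0.58813 + 0.884×0.15352 = 0.20393.
Under exogeneity, PAF = [P(Y=1) − p₀] / P(Y=1).
PAF = (0.20393 − 0.15352) / 0.20393 ≈ 0.2472

PAF ≈ 0.247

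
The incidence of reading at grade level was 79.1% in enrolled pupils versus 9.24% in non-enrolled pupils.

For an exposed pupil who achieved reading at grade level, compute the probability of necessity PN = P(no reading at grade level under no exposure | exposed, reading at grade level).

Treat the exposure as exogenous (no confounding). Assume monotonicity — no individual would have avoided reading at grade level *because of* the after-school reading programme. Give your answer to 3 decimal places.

PN ≈ 0.883

p₁ = 0.791, p₀ = 0.0924.
Under exogeneity and monotonicity, PN = (p₁ − p₀) / p₁.
PN = (0.791 − 0.0924) / 0.791 = 0.6986 / 0.791 ≈ 0.8832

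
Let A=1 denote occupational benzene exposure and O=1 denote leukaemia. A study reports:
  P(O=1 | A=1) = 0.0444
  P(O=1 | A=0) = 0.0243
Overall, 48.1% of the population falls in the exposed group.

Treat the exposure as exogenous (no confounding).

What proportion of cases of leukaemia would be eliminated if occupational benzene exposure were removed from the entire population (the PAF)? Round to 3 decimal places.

Let p₁ = 0.0444, p₀ = 0.0243.
Overall risk P(Y=1) = π·p₁ + (1−π)·p₀ = 0.481×0.0444 + 0.519×0.0243 = 0.033968.
Under exogeneity, PAF = [P(Y=1) − p₀] / P(Y=1).
PAF = (0.033968 − 0.0243) / 0.033968 ≈ 0.2846

PAF ≈ 0.285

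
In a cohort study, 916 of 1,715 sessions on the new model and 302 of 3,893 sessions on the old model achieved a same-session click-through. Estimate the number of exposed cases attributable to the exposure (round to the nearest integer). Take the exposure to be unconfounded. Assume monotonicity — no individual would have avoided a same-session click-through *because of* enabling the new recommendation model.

p₁ = P(outcome | exposed) = 916/1715 = 0.53411
p₀ = P(outcome | unexposed) = 302/3893 = 0.077575
PN = (p₁ − p₀)/p₁ = (0.53411 − 0.077575) / 0.53411 ≈ 0.85476.
Attributable cases ≈ PN × (exposed cases) = 0.85476 × 916 ≈ 782.96.

about 783 cases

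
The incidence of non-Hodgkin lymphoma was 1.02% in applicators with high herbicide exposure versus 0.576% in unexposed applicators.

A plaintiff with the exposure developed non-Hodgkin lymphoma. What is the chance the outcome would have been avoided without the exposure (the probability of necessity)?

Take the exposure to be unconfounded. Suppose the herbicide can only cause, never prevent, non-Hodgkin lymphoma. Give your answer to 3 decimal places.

PN ≈ 0.435

p₁ = 0.0102, p₀ = 0.00576.
Under exogeneity and monotonicity, PN = (p₁ − p₀) / p₁.
PN = (0.0102 − 0.00576) / 0.0102 = 0.00444 / 0.0102 ≈ 0.4353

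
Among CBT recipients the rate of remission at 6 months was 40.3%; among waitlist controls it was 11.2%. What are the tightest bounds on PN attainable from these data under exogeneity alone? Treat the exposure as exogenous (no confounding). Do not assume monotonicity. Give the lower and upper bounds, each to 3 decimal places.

p₁ = 0.403, p₀ = 0.112.
Under exogeneity alone the bounds on PN are max{0,(p₁−p₀)/p₁} ≤ PN ≤ min{1,(1−p₀)/p₁}.
  lower = (p₁ − p₀)/p₁ = 0.291 / 0.403 ≈ 0.7221
  upper = min{1, (1 − p₀)/p₁} = 0.888 / 0.403 ≈ 2.2035 → capped at 1

0.722 ≤ PN ≤ 1.000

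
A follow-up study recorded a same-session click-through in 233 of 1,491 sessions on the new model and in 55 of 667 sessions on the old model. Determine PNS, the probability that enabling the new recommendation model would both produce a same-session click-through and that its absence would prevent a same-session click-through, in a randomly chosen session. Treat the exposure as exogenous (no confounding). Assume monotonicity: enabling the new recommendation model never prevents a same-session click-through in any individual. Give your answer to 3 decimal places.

PNS ≈ 0.074

p₁ = P(outcome | exposed) = 233/1491 = 0.15627
p₀ = P(outcome | unexposed) = 55/667 = 0.082459
Under exogeneity and monotonicity, PNS = p₁ − p₀.
PNS = 0.15627 − 0.082459 = 0.073812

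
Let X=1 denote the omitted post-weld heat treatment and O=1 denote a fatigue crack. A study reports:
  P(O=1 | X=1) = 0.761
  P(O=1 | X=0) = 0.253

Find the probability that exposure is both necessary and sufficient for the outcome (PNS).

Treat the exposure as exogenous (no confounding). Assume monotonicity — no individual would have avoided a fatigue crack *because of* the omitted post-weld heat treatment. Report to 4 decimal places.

Let p₁ = 0.761, p₀ = 0.253.
Under exogeneity and monotonicity, PNS = p₁ − p₀.
PNS = 0.761 − 0.253 = 0.508

PNS ≈ 0.5080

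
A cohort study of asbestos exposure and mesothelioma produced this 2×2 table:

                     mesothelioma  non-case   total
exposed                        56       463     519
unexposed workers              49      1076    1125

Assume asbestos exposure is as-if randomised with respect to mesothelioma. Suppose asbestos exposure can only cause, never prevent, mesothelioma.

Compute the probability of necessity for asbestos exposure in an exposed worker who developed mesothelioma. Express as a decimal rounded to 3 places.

PN ≈ 0.596

p₁ = P(outcome | exposed) = 56/519 = 0.1079
p₀ = P(outcome | unexposed) = 49/1125 = 0.043556
Under exogeneity and monotonicity, PN = (p₁ − p₀) / p₁.
PN = (0.1079 − 0.043556) / 0.1079 = 0.064344 / 0.1079 ≈ 0.5963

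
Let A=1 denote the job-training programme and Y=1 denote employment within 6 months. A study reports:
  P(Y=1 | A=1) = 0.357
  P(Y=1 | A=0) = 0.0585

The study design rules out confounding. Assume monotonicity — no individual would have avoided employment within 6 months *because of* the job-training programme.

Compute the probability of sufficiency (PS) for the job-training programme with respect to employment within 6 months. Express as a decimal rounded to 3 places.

Let p₁ = 0.357, p₀ = 0.0585.
Under exogeneity and monotonicity, PS = (p₁ − p₀) / (1 − p₀).
PS = (0.357 − 0.0585) / (1 − 0.0585) = 0.2985 / 0.9415 ≈ 0.3170

PS ≈ 0.317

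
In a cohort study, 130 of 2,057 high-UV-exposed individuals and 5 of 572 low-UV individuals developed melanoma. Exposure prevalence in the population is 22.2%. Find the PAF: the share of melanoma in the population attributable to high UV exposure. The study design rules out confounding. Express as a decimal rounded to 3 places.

PAF ≈ 0.580

p₁ = P(outcome | exposed) = 130/2057 = 0.063199
p₀ = P(outcome | unexposed) = 5/572 = 0.0087413
Overall risk P(Y=1) = π·p₁ + (1−π)·p₀ = 0.222×0.063199 + 0.778×0.0087413 = 0.020831.
Under exogeneity, PAF = [P(Y=1) − p₀] / P(Y=1).
PAF = (0.020831 − 0.0087413) / 0.020831 ≈ 0.5804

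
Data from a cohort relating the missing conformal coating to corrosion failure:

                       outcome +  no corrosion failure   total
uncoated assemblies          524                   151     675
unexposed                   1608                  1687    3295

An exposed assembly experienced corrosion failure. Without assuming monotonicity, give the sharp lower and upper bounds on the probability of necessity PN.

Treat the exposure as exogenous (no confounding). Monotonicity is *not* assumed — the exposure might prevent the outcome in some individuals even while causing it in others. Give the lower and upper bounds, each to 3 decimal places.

p₁ = P(outcome | exposed) = 524/675 = 0.7763
p₀ = P(outcome | unexposed) = 1608/3295 = 0.48801
Under exogeneity alone the bounds on PN are max{0,(p₁−p₀)/p₁} ≤ PN ≤ min{1,(1−p₀)/p₁}.
  lower = (p₁ − p₀)/p₁ = 0.28828 / 0.7763 ≈ 0.3714
  upper = min{1, (1 − p₀)/p₁} = 0.51199 / 0.7763 ≈ 0.6595

0.371 ≤ PN ≤ 0.660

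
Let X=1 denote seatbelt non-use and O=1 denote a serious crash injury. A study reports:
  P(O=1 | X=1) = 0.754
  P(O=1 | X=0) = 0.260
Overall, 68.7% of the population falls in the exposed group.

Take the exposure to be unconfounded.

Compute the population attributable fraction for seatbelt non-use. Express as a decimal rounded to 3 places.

PAF ≈ 0.566

Let p₁ = 0.754, p₀ = 0.26.
Overall risk P(Y=1) = π·p₁ + (1−π)·p₀ = 0.687×0.754 + 0.313×0.26 = 0.59938.
Under exogeneity, PAF = [P(Y=1) − p₀] / P(Y=1).
PAF = (0.59938 − 0.26) / 0.59938 ≈ 0.5662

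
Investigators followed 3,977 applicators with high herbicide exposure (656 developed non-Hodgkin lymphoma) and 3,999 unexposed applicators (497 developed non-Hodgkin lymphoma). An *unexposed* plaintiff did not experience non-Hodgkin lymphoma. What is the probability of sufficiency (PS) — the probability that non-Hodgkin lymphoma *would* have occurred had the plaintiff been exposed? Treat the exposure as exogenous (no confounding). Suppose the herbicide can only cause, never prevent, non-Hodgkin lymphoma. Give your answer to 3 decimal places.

p₁ = P(outcome | exposed) = 656/3977 = 0.16495
p₀ = P(outcome | unexposed) = 497/3999 = 0.12428
Under exogeneity and monotonicity, PS = (p₁ − p₀) / (1 − p₀).
PS = (0.16495 − 0.12428) / (1 − 0.12428) = 0.040667 / 0.87572 ≈ 0.0464

PS ≈ 0.046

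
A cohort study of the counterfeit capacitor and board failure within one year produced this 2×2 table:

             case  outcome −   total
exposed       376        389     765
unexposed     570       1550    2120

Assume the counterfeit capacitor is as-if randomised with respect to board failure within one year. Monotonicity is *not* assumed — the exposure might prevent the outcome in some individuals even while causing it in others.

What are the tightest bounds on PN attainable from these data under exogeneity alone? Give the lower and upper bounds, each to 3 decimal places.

p₁ = P(outcome | exposed) = 376/765 = 0.4915
p₀ = P(outcome | unexposed) = 570/2120 = 0.26887
Under exogeneity alone the bounds on PN are max{0,(p₁−p₀)/p₁} ≤ PN ≤ min{1,(1−p₀)/p₁}.
  lower = (p₁ − p₀)/p₁ = 0.22264 / 0.4915 ≈ 0.4530
  upper = min{1, (1 − p₀)/p₁} = 0.73113 / 0.4915 ≈ 1.4875 → capped at 1

0.453 ≤ PN ≤ 1.000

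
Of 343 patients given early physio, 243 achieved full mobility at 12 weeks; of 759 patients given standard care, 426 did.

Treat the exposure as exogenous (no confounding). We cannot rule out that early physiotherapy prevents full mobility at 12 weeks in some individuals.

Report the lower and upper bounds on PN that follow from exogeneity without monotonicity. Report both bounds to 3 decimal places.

0.208 ≤ PN ≤ 0.619

p₁ = P(outcome | exposed) = 243/343 = 0.70845
p₀ = P(outcome | unexposed) = 426/759 = 0.56126
Under exogeneity alone the bounds on PN are max{0,(p₁−p₀)/p₁} ≤ PN ≤ min{1,(1−p₀)/p₁}.
  lower = (p₁ − p₀)/p₁ = 0.14719 / 0.70845 ≈ 0.2078
  upper = min{1, (1 − p₀)/p₁} = 0.43874 / 0.70845 ≈ 0.6193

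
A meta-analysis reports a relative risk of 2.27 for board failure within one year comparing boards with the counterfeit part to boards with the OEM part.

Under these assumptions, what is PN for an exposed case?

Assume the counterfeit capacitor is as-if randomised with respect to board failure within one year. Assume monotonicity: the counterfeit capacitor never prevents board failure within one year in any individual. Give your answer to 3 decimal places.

PN ≈ 0.559

Under exogeneity and monotonicity, PN = (RR − 1) / RR = 1 − 1/RR.
PN = (2.27 − 1) / 2.27 = 1.27 / 2.27 ≈ 0.5595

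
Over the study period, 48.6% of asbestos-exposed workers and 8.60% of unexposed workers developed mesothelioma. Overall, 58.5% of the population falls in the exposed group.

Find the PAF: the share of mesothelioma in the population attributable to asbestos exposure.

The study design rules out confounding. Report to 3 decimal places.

PAF ≈ 0.731

p₁ = 0.486, p₀ = 0.086.
Overall risk P(Y=1) = π·p₁ + (1−π)·p₀ = 0.585×0.486 + 0.415×0.086 = 0.32.
Under exogeneity, PAF = [P(Y=1) − p₀] / P(Y=1).
PAF = (0.32 − 0.086) / 0.32 ≈ 0.7312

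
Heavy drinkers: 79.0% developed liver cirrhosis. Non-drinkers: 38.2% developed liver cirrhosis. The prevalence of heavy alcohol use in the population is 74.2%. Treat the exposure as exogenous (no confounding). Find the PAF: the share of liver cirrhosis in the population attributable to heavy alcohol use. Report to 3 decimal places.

p₁ = 0.79, p₀ = 0.382.
Overall risk P(Y=1) = π·p₁ + (1−π)·p₀ = 0.742×0.79 + 0.258×0.382 = 0.68474.
Under exogeneity, PAF = [P(Y=1) − p₀] / P(Y=1).
PAF = (0.68474 − 0.382) / 0.68474 ≈ 0.4421

PAF ≈ 0.442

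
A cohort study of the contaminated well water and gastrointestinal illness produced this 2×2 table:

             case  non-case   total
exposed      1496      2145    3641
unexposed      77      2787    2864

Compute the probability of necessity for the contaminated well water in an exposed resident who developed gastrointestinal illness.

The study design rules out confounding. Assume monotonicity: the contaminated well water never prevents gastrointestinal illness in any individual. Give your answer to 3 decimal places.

PN ≈ 0.935

p₁ = P(outcome | exposed) = 1496/3641 = 0.41088
p₀ = P(outcome | unexposed) = 77/2864 = 0.026885
Under exogeneity and monotonicity, PN = (p₁ − p₀)/p₁.
PN = (0.41088 − 0.026885) / 0.41088 ≈ 0.9346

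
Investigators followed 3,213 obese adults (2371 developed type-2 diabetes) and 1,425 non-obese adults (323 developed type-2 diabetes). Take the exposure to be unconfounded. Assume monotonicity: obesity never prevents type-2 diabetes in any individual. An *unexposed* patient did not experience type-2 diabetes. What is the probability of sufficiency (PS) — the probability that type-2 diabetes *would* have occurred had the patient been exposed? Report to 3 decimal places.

PS ≈ 0.661

p₁ = P(outcome | exposed) = 2371/3213 = 0.73794
p₀ = P(outcome | unexposed) = 323/1425 = 0.22667
Under exogeneity and monotonicity, PS = (p₁ − p₀) / (1 − p₀).
PS = (0.73794 − 0.22667) / (1 − 0.22667) = 0.51127 / 0.77333 ≈ 0.6611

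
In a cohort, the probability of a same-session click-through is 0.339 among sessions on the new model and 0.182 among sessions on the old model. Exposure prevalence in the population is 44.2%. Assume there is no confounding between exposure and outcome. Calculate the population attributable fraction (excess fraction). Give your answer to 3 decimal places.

Let p₁ = 0.339, p₀ = 0.182.
Overall risk P(Y=1) = π·p₁ + (1−π)·p₀ = 0.442×0.339 + 0.558×0.182 = 0.25139.
Under exogeneity, PAF = [P(Y=1) − p₀] / P(Y=1).
PAF = (0.25139 − 0.182) / 0.25139 ≈ 0.2760

PAF ≈ 0.276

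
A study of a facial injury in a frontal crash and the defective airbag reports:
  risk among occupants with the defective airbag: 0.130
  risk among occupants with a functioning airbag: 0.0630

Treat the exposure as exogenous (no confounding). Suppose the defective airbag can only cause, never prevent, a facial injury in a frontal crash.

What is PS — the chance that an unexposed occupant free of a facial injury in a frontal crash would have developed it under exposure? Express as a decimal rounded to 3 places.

PS ≈ 0.072

Let p₁ = 0.13, p₀ = 0.063.
Under exogeneity and monotonicity, PS = (p₁ − p₀) / (1 − p₀).
PS = (0.13 − 0.063) / (1 − 0.063) = 0.067 / 0.937 ≈ 0.0715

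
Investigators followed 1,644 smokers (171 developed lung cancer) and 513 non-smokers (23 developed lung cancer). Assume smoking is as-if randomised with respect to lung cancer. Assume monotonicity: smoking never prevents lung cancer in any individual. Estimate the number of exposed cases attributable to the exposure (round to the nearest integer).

p₁ = P(outcome | exposed) = 171/1644 = 0.10401
p₀ = P(outcome | unexposed) = 23/513 = 0.044834
PN = (p₁ − p₀)/p₁ = (0.10401 − 0.044834) / 0.10401 ≈ 0.56896.
Attributable cases ≈ PN × (exposed cases) = 0.56896 × 171 ≈ 97.29.

about 97 cases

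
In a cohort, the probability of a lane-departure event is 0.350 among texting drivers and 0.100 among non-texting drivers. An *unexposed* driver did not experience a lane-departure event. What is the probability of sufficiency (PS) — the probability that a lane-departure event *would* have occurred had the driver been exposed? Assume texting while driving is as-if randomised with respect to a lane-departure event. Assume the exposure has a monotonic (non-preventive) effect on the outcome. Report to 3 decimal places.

PS ≈ 0.278

Let p₁ = 0.35, p₀ = 0.1.
Under exogeneity and monotonicity, PS = (p₁ − p₀) / (1 − p₀).
PS = (0.35 − 0.1) / (1 − 0.1) = 0.25 / 0.9 ≈ 0.2778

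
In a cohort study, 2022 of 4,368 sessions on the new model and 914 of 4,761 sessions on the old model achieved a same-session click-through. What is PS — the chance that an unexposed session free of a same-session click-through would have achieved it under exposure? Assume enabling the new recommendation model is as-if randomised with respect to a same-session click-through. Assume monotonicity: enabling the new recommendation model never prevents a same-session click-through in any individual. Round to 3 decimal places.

p₁ = P(outcome | exposed) = 2022/4368 = 0.46291
p₀ = P(outcome | unexposed) = 914/4761 = 0.19198
Under exogeneity and monotonicity, PS = (p₁ − p₀) / (1 − p₀).
PS = (0.46291 − 0.19198) / (1 − 0.19198) = 0.27094 / 0.80802 ≈ 0.3353

PS ≈ 0.335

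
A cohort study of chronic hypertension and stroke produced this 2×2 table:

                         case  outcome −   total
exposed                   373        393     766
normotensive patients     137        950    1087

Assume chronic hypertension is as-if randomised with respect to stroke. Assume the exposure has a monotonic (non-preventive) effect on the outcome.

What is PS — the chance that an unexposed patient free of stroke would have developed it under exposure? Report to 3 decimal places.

p₁ = P(outcome | exposed) = 373/766 = 0.48695
p₀ = P(outcome | unexposed) = 137/1087 = 0.12603
Under exogeneity and monotonicity, PS = (p₁ − p₀)/(1 − p₀).
PS = (0.48695 − 0.12603) / 0.87397 ≈ 0.4130

PS ≈ 0.413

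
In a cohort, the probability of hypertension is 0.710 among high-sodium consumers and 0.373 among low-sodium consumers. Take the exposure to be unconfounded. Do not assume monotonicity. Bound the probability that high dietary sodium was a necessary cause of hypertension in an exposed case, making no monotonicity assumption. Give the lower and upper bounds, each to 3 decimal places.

0.475 ≤ PN ≤ 0.883

Let p₁ = 0.71, p₀ = 0.373.
Under exogeneity alone the bounds on PN are max{0,(p₁−p₀)/p₁} ≤ PN ≤ min{1,(1−p₀)/p₁}.
  lower = (p₁ − p₀)/p₁ = 0.337 / 0.71 ≈ 0.4746
  upper = min{1, (1 − p₀)/p₁} = 0.627 / 0.71 ≈ 0.8831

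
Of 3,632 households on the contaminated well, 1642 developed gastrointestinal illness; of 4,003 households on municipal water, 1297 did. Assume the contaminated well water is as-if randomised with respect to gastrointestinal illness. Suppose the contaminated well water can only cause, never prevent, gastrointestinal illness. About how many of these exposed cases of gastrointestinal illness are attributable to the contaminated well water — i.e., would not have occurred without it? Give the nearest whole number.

p₁ = P(outcome | exposed) = 1642/3632 = 0.45209
p₀ = P(outcome | unexposed) = 1297/4003 = 0.32401
PN = (p₁ − p₀)/p₁ = (0.45209 − 0.32401) / 0.45209 ≈ 0.28332.
Attributable cases ≈ PN × (exposed cases) = 0.28332 × 1642 ≈ 465.21.

about 465 cases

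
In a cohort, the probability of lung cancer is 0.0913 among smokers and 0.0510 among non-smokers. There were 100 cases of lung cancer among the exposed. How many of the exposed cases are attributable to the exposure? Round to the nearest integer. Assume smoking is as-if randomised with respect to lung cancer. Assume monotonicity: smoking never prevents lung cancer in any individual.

Let p₁ = 0.0913, p₀ = 0.051.
PN = (p₁ − p₀)/p₁ = (0.0913 − 0.051) / 0.0913 ≈ 0.44140.
Attributable cases ≈ PN × (exposed cases) = 0.44140 × 100 ≈ 44.14.

about 44 cases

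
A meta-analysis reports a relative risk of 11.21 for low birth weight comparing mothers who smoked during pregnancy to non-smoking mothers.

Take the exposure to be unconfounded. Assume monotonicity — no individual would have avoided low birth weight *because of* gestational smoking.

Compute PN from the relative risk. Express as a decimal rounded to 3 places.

Under exogeneity and monotonicity, PN = (RR − 1) / RR = 1 − 1/RR.
PN = (11.21 − 1) / 11.21 = 10.21 / 11.21 ≈ 0.9108

PN ≈ 0.911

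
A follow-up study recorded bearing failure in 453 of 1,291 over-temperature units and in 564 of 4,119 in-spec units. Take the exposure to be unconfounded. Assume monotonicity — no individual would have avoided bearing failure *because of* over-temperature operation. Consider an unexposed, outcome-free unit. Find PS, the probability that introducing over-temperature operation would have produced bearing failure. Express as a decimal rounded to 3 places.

PS ≈ 0.248

p₁ = P(outcome | exposed) = 453/1291 = 0.35089
p₀ = P(outcome | unexposed) = 564/4119 = 0.13693
Under exogeneity and monotonicity, PS = (p₁ − p₀) / (1 − p₀).
PS = (0.35089 − 0.13693) / (1 − 0.13693) = 0.21396 / 0.86307 ≈ 0.2479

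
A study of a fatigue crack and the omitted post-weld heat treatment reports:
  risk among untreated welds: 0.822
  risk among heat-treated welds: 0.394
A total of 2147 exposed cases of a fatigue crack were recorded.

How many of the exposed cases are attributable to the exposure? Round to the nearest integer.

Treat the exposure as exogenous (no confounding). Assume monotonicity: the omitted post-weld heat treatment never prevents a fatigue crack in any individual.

about 1118 cases

Let p₁ = 0.822, p₀ = 0.394.
PN = (p₁ − p₀)/p₁ = (0.822 − 0.394) / 0.822 ≈ 0.52068.
Attributable cases ≈ PN × (exposed cases) = 0.52068 × 2147 ≈ 1117.90.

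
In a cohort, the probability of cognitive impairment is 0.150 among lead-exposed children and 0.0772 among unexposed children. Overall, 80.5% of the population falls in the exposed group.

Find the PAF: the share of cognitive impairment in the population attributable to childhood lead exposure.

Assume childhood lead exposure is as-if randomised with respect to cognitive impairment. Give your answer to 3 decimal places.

Let p₁ = 0.15, p₀ = 0.0772.
Overall risk P(Y=1) = π·p₁ + (1−π)·p₀ = 0.805×0.15 + 0.195×0.0772 = 0.1358.
Under exogeneity, PAF = [P(Y=1) − p₀] / P(Y=1).
PAF = (0.1358 − 0.0772) / 0.1358 ≈ 0.4315

PAF ≈ 0.432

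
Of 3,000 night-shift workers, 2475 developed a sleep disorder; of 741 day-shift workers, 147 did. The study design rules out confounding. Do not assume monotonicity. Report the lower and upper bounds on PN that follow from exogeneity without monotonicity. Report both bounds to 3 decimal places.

p₁ = P(outcome | exposed) = 2475/3000 = 0.825
p₀ = P(outcome | unexposed) = 147/741 = 0.19838
Under exogeneity alone the bounds on PN are max{0,(p₁−p₀)/p₁} ≤ PN ≤ min{1,(1−p₀)/p₁}.
  lower = (p₁ − p₀)/p₁ = 0.62662 / 0.825 ≈ 0.7595
  upper = min{1, (1 − p₀)/p₁} = 0.80162 / 0.825 ≈ 0.9717

0.760 ≤ PN ≤ 0.972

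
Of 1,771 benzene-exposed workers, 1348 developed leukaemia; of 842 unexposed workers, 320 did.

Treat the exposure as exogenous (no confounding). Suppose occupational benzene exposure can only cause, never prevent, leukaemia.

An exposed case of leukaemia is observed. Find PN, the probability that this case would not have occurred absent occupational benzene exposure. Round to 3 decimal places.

p₁ = P(outcome | exposed) = 1348/1771 = 0.76115
p₀ = P(outcome | unexposed) = 320/842 = 0.38005
Under exogeneity and monotonicity, PN = (p₁ − p₀) / p₁.
PN = (0.76115 − 0.38005) / 0.76115 = 0.3811 / 0.76115 ≈ 0.5007

PN ≈ 0.501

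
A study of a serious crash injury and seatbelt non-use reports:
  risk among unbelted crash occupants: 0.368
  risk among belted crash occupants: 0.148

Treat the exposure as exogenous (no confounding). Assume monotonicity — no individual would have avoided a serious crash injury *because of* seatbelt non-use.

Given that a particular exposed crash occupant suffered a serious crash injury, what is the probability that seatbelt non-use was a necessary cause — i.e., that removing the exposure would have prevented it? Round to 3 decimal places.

Let p₁ = 0.368, p₀ = 0.148.
Under exogeneity and monotonicity, PN = (p₁ − p₀) / p₁.
PN = (0.368 − 0.148) / 0.368 = 0.22 / 0.368 ≈ 0.5978

PN ≈ 0.598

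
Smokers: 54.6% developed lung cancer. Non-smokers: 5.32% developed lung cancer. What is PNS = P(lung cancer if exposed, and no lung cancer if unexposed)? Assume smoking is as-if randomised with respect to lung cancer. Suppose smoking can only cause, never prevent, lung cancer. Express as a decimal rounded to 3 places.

PNS ≈ 0.493

p₁ = 0.546, p₀ = 0.0532.
Under exogeneity and monotonicity, PNS = p₁ − p₀.
PNS = 0.546 − 0.0532 = 0.4928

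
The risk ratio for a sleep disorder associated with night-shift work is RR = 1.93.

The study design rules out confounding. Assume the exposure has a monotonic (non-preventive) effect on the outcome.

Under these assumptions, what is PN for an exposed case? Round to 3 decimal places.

PN ≈ 0.482

Under exogeneity and monotonicity, PN = (RR − 1) / RR = 1 − 1/RR.
PN = (1.93 − 1) / 1.93 = 0.93 / 1.93 ≈ 0.4819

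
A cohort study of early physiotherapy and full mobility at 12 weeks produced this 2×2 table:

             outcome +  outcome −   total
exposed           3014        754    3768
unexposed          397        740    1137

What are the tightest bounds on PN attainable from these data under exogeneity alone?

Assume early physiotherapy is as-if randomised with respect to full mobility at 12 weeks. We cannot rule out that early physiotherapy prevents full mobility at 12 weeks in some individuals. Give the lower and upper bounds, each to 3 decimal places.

p₁ = P(outcome | exposed) = 3014/3768 = 0.79989
p₀ = P(outcome | unexposed) = 397/1137 = 0.34916
Under exogeneity alone the bounds on PN are max{0,(p₁−p₀)/p₁} ≤ PN ≤ min{1,(1−p₀)/p₁}.
  lower = (p₁ − p₀)/p₁ = 0.45073 / 0.79989 ≈ 0.5635
  upper = min{1, (1 − p₀)/p₁} = 0.65084 / 0.79989 ≈ 0.8137

0.563 ≤ PN ≤ 0.814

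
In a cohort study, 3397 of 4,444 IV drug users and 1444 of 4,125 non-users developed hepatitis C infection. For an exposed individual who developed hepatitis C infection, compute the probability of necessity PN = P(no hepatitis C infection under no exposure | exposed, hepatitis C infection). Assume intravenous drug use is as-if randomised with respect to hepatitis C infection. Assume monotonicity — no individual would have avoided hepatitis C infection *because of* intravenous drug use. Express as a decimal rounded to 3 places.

p₁ = P(outcome | exposed) = 3397/4444 = 0.7644
p₀ = P(outcome | unexposed) = 1444/4125 = 0.35006
Under exogeneity and monotonicity, PN = (p₁ − p₀) / p₁.
PN = (0.7644 − 0.35006) / 0.7644 = 0.41434 / 0.7644 ≈ 0.5420

PN ≈ 0.542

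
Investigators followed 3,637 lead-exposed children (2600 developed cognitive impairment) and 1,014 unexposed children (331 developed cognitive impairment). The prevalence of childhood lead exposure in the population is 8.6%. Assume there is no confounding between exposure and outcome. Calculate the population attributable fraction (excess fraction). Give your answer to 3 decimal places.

p₁ = P(outcome | exposed) = 2600/3637 = 0.71487
p₀ = P(outcome | unexposed) = 331/1014 = 0.32643
Overall risk P(Y=1) = π·p₁ + (1−π)·p₀ = 0.086×0.71487 + 0.914×0.32643 = 0.35984.
Under exogeneity, PAF = [P(Y=1) − p₀] / P(Y=1).
PAF = (0.35984 − 0.32643) / 0.35984 ≈ 0.0928

PAF ≈ 0.093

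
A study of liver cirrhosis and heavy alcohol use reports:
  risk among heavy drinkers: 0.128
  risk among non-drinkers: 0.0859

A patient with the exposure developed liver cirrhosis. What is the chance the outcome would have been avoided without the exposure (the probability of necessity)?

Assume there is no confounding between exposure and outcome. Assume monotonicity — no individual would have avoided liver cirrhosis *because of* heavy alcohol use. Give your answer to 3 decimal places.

Let p₁ = 0.128, p₀ = 0.0859.
Under exogeneity and monotonicity, PN = (p₁ − p₀) / p₁.
PN = (0.128 − 0.0859) / 0.128 = 0.0421 / 0.128 ≈ 0.3289

PN ≈ 0.329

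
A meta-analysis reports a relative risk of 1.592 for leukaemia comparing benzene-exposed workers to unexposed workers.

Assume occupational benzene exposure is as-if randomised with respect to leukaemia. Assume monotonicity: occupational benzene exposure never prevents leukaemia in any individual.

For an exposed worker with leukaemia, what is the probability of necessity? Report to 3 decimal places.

Under exogeneity and monotonicity, PN = (RR − 1) / RR = 1 − 1/RR.
PN = (1.592 − 1) / 1.592 = 0.592 / 1.592 ≈ 0.3719

PN ≈ 0.372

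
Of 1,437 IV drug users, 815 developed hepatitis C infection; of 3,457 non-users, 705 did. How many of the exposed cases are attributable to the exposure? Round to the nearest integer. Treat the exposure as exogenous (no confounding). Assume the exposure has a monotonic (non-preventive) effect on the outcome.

p₁ = P(outcome | exposed) = 815/1437 = 0.56715
p₀ = P(outcome | unexposed) = 705/3457 = 0.20393
PN = (p₁ − p₀)/p₁ = (0.56715 − 0.20393) / 0.56715 ≈ 0.64043.
Attributable cases ≈ PN × (exposed cases) = 0.64043 × 815 ≈ 521.95.

about 522 cases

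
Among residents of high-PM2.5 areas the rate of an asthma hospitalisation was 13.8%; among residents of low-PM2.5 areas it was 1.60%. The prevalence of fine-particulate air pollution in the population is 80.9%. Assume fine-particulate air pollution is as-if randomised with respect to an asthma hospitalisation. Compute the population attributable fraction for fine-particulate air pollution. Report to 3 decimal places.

p₁ = 0.138, p₀ = 0.016.
Overall risk P(Y=1) = π·p₁ + (1−π)·p₀ = 0.809×0.138 + 0.191×0.016 = 0.1147.
Under exogeneity, PAF = [P(Y=1) − p₀] / P(Y=1).
PAF = (0.1147 − 0.016) / 0.1147 ≈ 0.8605

PAF ≈ 0.861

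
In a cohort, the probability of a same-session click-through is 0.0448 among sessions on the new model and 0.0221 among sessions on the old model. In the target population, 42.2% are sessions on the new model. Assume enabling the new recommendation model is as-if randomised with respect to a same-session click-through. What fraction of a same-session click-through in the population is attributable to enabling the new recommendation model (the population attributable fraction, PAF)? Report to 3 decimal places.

PAF ≈ 0.302

Let p₁ = 0.0448, p₀ = 0.0221.
Overall risk P(Y=1) = π·p₁ + (1−π)·p₀ = 0.422×0.0448 + 0.578×0.0221 = 0.031679.
Under exogeneity, PAF = [P(Y=1) − p₀] / P(Y=1).
PAF = (0.031679 − 0.0221) / 0.031679 ≈ 0.3024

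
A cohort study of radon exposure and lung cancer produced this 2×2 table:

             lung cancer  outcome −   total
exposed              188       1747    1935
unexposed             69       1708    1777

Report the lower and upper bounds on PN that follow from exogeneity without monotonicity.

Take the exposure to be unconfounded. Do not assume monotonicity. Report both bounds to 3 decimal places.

p₁ = P(outcome | exposed) = 188/1935 = 0.097158
p₀ = P(outcome | unexposed) = 69/1777 = 0.038829
Under exogeneity alone the bounds on PN are max{0,(p₁−p₀)/p₁} ≤ PN ≤ min{1,(1−p₀)/p₁}.
  lower = (p₁ − p₀)/p₁ = 0.058328 / 0.097158 ≈ 0.6003
  upper = min{1, (1 − p₀)/p₁} = 0.96117 / 0.097158 ≈ 9.8929 → capped at 1

0.600 ≤ PN ≤ 1.000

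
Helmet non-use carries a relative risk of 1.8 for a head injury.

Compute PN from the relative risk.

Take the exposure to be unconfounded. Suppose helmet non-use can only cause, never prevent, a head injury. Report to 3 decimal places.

PN ≈ 0.444

Under exogeneity and monotonicity, PN = (RR − 1) / RR = 1 − 1/RR.
PN = (1.8 − 1) / 1.8 = 0.8 / 1.8 ≈ 0.4444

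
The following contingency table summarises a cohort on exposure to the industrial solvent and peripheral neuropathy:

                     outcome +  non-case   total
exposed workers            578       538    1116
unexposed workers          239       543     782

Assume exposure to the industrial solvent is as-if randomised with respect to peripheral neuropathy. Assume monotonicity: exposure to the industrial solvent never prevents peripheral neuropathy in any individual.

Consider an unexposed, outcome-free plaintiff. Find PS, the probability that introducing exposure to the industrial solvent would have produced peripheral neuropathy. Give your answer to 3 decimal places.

PS ≈ 0.306

p₁ = P(outcome | exposed) = 578/1116 = 0.51792
p₀ = P(outcome | unexposed) = 239/782 = 0.30563
Under exogeneity and monotonicity, PS = (p₁ − p₀) / (1 − p₀).
PS = (0.51792 − 0.30563) / (1 − 0.30563) = 0.21229 / 0.69437 ≈ 0.3057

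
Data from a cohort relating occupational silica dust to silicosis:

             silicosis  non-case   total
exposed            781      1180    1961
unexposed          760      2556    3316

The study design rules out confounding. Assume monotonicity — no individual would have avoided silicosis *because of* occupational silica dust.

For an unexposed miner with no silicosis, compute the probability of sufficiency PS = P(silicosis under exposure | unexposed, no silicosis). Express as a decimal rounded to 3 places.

p₁ = P(outcome | exposed) = 781/1961 = 0.39827
p₀ = P(outcome | unexposed) = 760/3316 = 0.22919
Under exogeneity and monotonicity, PS = (p₁ − p₀)/(1 − p₀).
PS = (0.39827 − 0.22919) / 0.77081 ≈ 0.2193

PS ≈ 0.219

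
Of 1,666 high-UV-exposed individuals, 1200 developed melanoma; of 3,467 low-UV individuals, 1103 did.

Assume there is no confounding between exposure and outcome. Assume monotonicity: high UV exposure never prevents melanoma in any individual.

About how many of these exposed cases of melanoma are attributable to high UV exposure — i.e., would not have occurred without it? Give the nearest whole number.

p₁ = P(outcome | exposed) = 1200/1666 = 0.72029
p₀ = P(outcome | unexposed) = 1103/3467 = 0.31814
PN = (p₁ − p₀)/p₁ = (0.72029 − 0.31814) / 0.72029 ≈ 0.55831.
Attributable cases ≈ PN × (exposed cases) = 0.55831 × 1200 ≈ 669.97.

about 670 cases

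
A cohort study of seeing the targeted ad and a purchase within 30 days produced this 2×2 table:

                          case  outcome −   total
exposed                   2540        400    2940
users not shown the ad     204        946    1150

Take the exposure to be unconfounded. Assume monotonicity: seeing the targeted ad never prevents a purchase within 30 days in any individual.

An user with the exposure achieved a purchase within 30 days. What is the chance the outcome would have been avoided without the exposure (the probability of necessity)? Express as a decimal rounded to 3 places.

p₁ = P(outcome | exposed) = 2540/2940 = 0.86395
p₀ = P(outcome | unexposed) = 204/1150 = 0.17739
Under exogeneity and monotonicity, PN = (p₁ − p₀) / p₁.
PN = (0.86395 − 0.17739) / 0.86395 = 0.68655 / 0.86395 ≈ 0.7947

PN ≈ 0.795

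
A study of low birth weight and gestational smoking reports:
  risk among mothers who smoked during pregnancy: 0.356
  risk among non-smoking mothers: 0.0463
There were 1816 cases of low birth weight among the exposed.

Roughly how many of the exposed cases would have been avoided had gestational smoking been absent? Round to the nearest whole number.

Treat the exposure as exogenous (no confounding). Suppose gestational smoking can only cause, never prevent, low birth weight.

about 1580 cases

Let p₁ = 0.356, p₀ = 0.0463.
PN = (p₁ − p₀)/p₁ = (0.356 − 0.0463) / 0.356 ≈ 0.86994.
Attributable cases ≈ PN × (exposed cases) = 0.86994 × 1816 ≈ 1579.82.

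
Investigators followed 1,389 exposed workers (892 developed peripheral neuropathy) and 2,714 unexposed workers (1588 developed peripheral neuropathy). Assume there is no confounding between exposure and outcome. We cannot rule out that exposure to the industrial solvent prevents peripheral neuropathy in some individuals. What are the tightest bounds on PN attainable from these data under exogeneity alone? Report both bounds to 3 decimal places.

0.089 ≤ PN ≤ 0.646

p₁ = P(outcome | exposed) = 892/1389 = 0.64219
p₀ = P(outcome | unexposed) = 1588/2714 = 0.58511
Under exogeneity alone the bounds on PN are max{0,(p₁−p₀)/p₁} ≤ PN ≤ min{1,(1−p₀)/p₁}.
  lower = (p₁ − p₀)/p₁ = 0.057074 / 0.64219 ≈ 0.0889
  upper = min{1, (1 − p₀)/p₁} = 0.41489 / 0.64219 ≈ 0.6460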